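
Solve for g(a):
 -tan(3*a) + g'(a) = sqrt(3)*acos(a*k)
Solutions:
 g(a) = C1 + sqrt(3)*Piecewise((a*acos(a*k) - sqrt(-a^2*k^2 + 1)/k, Ne(k, 0)), (pi*a/2, True)) - log(cos(3*a))/3


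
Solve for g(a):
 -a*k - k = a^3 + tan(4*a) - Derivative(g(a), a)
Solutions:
 g(a) = C1 + a^4/4 + a^2*k/2 + a*k - log(cos(4*a))/4


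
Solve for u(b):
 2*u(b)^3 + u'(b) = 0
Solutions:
 u(b) = -sqrt(2)*sqrt(-1/(C1 - 2*b))/2
 u(b) = sqrt(2)*sqrt(-1/(C1 - 2*b))/2


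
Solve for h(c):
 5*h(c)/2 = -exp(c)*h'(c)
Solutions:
 h(c) = C1*exp(5*exp(-c)/2)


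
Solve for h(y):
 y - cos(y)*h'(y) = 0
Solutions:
 h(y) = C1 + Integral(y/cos(y), y)


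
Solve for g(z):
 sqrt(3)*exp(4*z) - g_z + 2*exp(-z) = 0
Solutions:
 g(z) = C1 + sqrt(3)*exp(4*z)/4 - 2*exp(-z)


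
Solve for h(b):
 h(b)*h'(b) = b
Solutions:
 h(b) = -sqrt(C1 + b^2)
 h(b) = sqrt(C1 + b^2)


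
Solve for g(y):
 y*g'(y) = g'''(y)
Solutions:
 g(y) = C1 + Integral(C2*airyai(y) + C3*airybi(y), y)


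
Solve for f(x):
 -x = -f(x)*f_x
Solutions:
 f(x) = -sqrt(C1 + x^2)
 f(x) = sqrt(C1 + x^2)


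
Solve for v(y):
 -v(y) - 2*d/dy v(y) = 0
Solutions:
 v(y) = C1*exp(-y/2)


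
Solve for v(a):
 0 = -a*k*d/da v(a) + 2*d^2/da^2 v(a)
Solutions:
 v(a) = Piecewise((-sqrt(pi)*C1*erf(a*sqrt(-k)/2)/sqrt(-k) - C2, (k > 0) | (k < 0)), (-C1*a - C2, True))


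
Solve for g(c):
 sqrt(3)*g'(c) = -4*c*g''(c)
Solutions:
 g(c) = C1 + C2*c^(1 - sqrt(3)/4)


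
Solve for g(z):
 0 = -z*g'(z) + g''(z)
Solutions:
 g(z) = C1 + C2*erfi(sqrt(2)*z/2)


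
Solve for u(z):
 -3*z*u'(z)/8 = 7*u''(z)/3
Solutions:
 u(z) = C1 + C2*erf(3*sqrt(7)*z/28)


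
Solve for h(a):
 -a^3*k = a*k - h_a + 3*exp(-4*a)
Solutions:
 h(a) = C1 + a^4*k/4 + a^2*k/2 - 3*exp(-4*a)/4


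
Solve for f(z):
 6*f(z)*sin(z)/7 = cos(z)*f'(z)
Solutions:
 f(z) = C1/cos(z)^(6/7)


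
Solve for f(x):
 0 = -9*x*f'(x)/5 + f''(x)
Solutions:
 f(x) = C1 + C2*erfi(3*sqrt(10)*x/10)


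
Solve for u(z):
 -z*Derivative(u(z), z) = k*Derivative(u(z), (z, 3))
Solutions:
 u(z) = C1 + Integral(C2*airyai(z*(-1/k)^(1/3)) + C3*airybi(z*(-1/k)^(1/3)), z)


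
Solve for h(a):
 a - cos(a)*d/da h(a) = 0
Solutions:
 h(a) = C1 + Integral(a/cos(a), a)


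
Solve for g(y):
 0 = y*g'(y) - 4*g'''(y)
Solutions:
 g(y) = C1 + Integral(C2*airyai(2^(1/3)*y/2) + C3*airybi(2^(1/3)*y/2), y)


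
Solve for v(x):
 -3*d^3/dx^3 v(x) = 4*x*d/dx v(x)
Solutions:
 v(x) = C1 + Integral(C2*airyai(-6^(2/3)*x/3) + C3*airybi(-6^(2/3)*x/3), x)


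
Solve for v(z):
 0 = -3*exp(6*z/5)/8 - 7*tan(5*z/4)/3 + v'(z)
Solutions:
 v(z) = C1 + 5*exp(6*z/5)/16 - 28*log(cos(5*z/4))/15


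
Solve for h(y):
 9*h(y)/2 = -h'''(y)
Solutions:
 h(y) = C3*exp(-6^(2/3)*y/2) + (C1*sin(3*2^(2/3)*3^(1/6)*y/4) + C2*cos(3*2^(2/3)*3^(1/6)*y/4))*exp(6^(2/3)*y/4)


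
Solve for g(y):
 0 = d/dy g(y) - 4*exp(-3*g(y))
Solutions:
 g(y) = log(C1 + 12*y)/3
 g(y) = log((-3^(1/3) - 3^(5/6)*I)*(C1 + 4*y)^(1/3)/2)
 g(y) = log((-3^(1/3) + 3^(5/6)*I)*(C1 + 4*y)^(1/3)/2)


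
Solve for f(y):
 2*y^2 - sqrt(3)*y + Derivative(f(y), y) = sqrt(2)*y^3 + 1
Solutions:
 f(y) = C1 + sqrt(2)*y^4/4 - 2*y^3/3 + sqrt(3)*y^2/2 + y


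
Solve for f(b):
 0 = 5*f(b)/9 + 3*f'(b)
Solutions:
 f(b) = C1*exp(-5*b/27)


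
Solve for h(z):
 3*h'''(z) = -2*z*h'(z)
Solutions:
 h(z) = C1 + Integral(C2*airyai(-2^(1/3)*3^(2/3)*z/3) + C3*airybi(-2^(1/3)*3^(2/3)*z/3), z)


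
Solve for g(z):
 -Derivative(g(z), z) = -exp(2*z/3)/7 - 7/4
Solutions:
 g(z) = C1 + 7*z/4 + 3*exp(2*z/3)/14


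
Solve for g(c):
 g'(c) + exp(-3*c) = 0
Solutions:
 g(c) = C1 + exp(-3*c)/3


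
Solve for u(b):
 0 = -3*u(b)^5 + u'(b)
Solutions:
 u(b) = -(-1/(C1 + 12*b))^(1/4)
 u(b) = (-1/(C1 + 12*b))^(1/4)
 u(b) = -I*(-1/(C1 + 12*b))^(1/4)
 u(b) = I*(-1/(C1 + 12*b))^(1/4)


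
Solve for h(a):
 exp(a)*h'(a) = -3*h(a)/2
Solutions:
 h(a) = C1*exp(3*exp(-a)/2)


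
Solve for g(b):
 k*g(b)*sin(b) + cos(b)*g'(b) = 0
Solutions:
 g(b) = C1*exp(k*log(cos(b)))


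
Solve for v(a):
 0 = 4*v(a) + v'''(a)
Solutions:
 v(a) = C3*exp(-2^(2/3)*a) + (C1*sin(2^(2/3)*sqrt(3)*a/2) + C2*cos(2^(2/3)*sqrt(3)*a/2))*exp(2^(2/3)*a/2)


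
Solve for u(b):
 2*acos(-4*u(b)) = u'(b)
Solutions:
 Integral(1/acos(-4*_y), (_y, u(b))) = C1 + 2*b


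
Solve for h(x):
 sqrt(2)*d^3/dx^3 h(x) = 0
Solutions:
 h(x) = C1 + C2*x + C3*x^2


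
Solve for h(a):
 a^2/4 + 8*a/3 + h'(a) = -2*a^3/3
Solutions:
 h(a) = C1 - a^4/6 - a^3/12 - 4*a^2/3


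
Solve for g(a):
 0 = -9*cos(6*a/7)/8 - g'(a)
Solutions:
 g(a) = C1 - 21*sin(6*a/7)/16


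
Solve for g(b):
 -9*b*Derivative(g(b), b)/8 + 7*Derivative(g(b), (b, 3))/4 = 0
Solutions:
 g(b) = C1 + Integral(C2*airyai(42^(2/3)*b/14) + C3*airybi(42^(2/3)*b/14), b)


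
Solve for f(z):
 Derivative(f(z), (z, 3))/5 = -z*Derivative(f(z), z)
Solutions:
 f(z) = C1 + Integral(C2*airyai(-5^(1/3)*z) + C3*airybi(-5^(1/3)*z), z)


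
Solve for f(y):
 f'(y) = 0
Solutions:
 f(y) = C1


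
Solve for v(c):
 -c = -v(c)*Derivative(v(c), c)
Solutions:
 v(c) = -sqrt(C1 + c^2)
 v(c) = sqrt(C1 + c^2)


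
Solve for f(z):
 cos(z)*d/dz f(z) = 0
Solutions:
 f(z) = C1


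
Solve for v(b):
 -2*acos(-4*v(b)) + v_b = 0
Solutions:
 Integral(1/acos(-4*_y), (_y, v(b))) = C1 + 2*b


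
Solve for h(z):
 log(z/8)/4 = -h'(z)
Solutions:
 h(z) = C1 - z*log(z)/4 + z/4 + 3*z*log(2)/4


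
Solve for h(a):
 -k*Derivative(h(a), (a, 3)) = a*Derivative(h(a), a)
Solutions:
 h(a) = C1 + Integral(C2*airyai(a*(-1/k)^(1/3)) + C3*airybi(a*(-1/k)^(1/3)), a)


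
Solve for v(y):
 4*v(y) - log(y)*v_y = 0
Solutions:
 v(y) = C1*exp(4*li(y))


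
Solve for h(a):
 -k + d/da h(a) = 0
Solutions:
 h(a) = C1 + a*k


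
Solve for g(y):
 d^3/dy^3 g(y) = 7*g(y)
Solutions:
 g(y) = C3*exp(7^(1/3)*y) + (C1*sin(sqrt(3)*7^(1/3)*y/2) + C2*cos(sqrt(3)*7^(1/3)*y/2))*exp(-7^(1/3)*y/2)


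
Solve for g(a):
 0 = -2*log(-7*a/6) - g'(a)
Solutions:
 g(a) = C1 - 2*a*log(-a) + 2*a*(-log(7) + 1 + log(6))


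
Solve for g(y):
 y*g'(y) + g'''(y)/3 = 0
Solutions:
 g(y) = C1 + Integral(C2*airyai(-3^(1/3)*y) + C3*airybi(-3^(1/3)*y), y)


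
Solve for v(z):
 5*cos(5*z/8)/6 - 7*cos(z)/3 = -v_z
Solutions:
 v(z) = C1 - 4*sin(5*z/8)/3 + 7*sin(z)/3


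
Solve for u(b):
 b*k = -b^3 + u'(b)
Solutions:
 u(b) = C1 + b^4/4 + b^2*k/2


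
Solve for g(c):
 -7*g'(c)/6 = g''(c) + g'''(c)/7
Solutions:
 g(c) = C1 + C2*exp(7*c*(-3 + sqrt(3))/6) + C3*exp(-7*c*(sqrt(3) + 3)/6)


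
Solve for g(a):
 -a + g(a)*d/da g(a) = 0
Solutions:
 g(a) = -sqrt(C1 + a^2)
 g(a) = sqrt(C1 + a^2)


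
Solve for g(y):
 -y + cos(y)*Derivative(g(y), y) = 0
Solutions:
 g(y) = C1 + Integral(y/cos(y), y)


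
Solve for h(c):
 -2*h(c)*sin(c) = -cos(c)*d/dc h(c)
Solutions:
 h(c) = C1/cos(c)^2


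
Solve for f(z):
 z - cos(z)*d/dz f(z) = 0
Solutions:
 f(z) = C1 + Integral(z/cos(z), z)


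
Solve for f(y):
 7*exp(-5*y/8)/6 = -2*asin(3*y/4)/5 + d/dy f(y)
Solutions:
 f(y) = C1 + 2*y*asin(3*y/4)/5 + 2*sqrt(16 - 9*y^2)/15 - 28*exp(-5*y/8)/15


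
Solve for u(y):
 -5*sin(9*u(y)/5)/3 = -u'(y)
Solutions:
 -5*y/3 + 5*log(cos(9*u(y)/5) - 1)/18 - 5*log(cos(9*u(y)/5) + 1)/18 = C1


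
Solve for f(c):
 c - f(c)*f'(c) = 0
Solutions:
 f(c) = -sqrt(C1 + c^2)
 f(c) = sqrt(C1 + c^2)


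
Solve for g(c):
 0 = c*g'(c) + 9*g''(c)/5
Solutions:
 g(c) = C1 + C2*erf(sqrt(10)*c/6)


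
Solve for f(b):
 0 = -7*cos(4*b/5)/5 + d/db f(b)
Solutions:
 f(b) = C1 + 7*sin(4*b/5)/4


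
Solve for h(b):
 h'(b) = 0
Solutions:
 h(b) = C1


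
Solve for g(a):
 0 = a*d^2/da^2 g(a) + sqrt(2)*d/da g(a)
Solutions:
 g(a) = C1 + C2*a^(1 - sqrt(2))


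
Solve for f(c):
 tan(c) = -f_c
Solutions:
 f(c) = C1 + log(cos(c))


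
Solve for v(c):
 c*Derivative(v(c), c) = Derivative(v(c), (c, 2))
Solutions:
 v(c) = C1 + C2*erfi(sqrt(2)*c/2)


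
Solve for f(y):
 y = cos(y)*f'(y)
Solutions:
 f(y) = C1 + Integral(y/cos(y), y)


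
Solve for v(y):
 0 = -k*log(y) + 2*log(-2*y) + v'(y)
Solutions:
 v(y) = C1 + y*(k - 2)*log(y) + y*(-k - 2*log(2) + 2 - 2*I*pi)


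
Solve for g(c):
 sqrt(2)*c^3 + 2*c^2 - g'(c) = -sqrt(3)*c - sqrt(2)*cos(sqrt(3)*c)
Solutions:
 g(c) = C1 + sqrt(2)*c^4/4 + 2*c^3/3 + sqrt(3)*c^2/2 + sqrt(6)*sin(sqrt(3)*c)/3


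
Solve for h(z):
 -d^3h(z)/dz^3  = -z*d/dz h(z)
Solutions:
 h(z) = C1 + Integral(C2*airyai(z) + C3*airybi(z), z)


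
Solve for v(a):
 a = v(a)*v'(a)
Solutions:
 v(a) = -sqrt(C1 + a^2)
 v(a) = sqrt(C1 + a^2)


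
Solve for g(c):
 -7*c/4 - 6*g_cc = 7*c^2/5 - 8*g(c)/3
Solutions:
 g(c) = C1*exp(-2*c/3) + C2*exp(2*c/3) + 21*c^2/40 + 21*c/32 + 189/80


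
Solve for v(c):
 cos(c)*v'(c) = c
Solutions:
 v(c) = C1 + Integral(c/cos(c), c)


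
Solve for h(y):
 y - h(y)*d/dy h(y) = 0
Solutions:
 h(y) = -sqrt(C1 + y^2)
 h(y) = sqrt(C1 + y^2)


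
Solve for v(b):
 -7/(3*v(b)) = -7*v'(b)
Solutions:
 v(b) = -sqrt(C1 + 6*b)/3
 v(b) = sqrt(C1 + 6*b)/3


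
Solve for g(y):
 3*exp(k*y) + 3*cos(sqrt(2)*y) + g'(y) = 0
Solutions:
 g(y) = C1 - 3*sqrt(2)*sin(sqrt(2)*y)/2 - 3*exp(k*y)/k


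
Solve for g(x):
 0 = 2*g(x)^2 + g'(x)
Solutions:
 g(x) = 1/(C1 + 2*x)


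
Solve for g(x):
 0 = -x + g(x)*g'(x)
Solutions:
 g(x) = -sqrt(C1 + x^2)
 g(x) = sqrt(C1 + x^2)


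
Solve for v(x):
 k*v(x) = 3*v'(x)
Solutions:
 v(x) = C1*exp(k*x/3)


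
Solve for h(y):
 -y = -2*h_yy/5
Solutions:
 h(y) = C1 + C2*y + 5*y^3/12


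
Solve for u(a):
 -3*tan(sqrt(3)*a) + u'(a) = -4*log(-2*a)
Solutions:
 u(a) = C1 - 4*a*log(-a) - 4*a*log(2) + 4*a - sqrt(3)*log(cos(sqrt(3)*a))


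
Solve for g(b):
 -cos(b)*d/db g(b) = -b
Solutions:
 g(b) = C1 + Integral(b/cos(b), b)


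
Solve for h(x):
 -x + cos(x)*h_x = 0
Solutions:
 h(x) = C1 + Integral(x/cos(x), x)


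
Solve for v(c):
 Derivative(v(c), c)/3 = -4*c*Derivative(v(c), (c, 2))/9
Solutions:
 v(c) = C1 + C2*c^(1/4)


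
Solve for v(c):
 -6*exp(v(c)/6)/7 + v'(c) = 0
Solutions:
 v(c) = 6*log(-1/(C1 + 6*c)) + 6*log(42)


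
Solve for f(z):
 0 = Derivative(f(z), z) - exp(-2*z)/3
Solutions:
 f(z) = C1 - exp(-2*z)/6


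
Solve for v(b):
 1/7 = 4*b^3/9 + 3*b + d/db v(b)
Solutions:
 v(b) = C1 - b^4/9 - 3*b^2/2 + b/7


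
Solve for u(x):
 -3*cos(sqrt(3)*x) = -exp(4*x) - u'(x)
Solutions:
 u(x) = C1 - exp(4*x)/4 + sqrt(3)*sin(sqrt(3)*x)


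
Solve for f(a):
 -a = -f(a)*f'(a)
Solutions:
 f(a) = -sqrt(C1 + a^2)
 f(a) = sqrt(C1 + a^2)


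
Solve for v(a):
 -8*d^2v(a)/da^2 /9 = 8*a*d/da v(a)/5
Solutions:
 v(a) = C1 + C2*erf(3*sqrt(10)*a/10)


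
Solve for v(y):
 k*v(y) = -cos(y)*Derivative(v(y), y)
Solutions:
 v(y) = C1*exp(k*(log(sin(y) - 1) - log(sin(y) + 1))/2)


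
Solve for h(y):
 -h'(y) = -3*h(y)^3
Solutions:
 h(y) = -sqrt(2)*sqrt(-1/(C1 + 3*y))/2
 h(y) = sqrt(2)*sqrt(-1/(C1 + 3*y))/2


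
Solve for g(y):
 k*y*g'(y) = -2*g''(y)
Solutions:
 g(y) = Piecewise((-sqrt(pi)*C1*erf(sqrt(k)*y/2)/sqrt(k) - C2, (k > 0) | (k < 0)), (-C1*y - C2, True))


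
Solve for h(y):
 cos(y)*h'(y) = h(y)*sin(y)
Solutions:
 h(y) = C1/cos(y)


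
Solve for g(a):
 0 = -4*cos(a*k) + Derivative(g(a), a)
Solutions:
 g(a) = C1 + 4*sin(a*k)/k


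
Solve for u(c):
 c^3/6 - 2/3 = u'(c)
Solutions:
 u(c) = C1 + c^4/24 - 2*c/3


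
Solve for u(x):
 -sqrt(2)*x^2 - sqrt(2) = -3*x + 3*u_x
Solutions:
 u(x) = C1 - sqrt(2)*x^3/9 + x^2/2 - sqrt(2)*x/3


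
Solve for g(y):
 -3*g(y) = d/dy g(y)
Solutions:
 g(y) = C1*exp(-3*y)


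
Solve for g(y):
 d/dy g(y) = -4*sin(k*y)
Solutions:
 g(y) = C1 + 4*cos(k*y)/k


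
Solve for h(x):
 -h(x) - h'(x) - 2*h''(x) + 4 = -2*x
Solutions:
 h(x) = 2*x + (C1*sin(sqrt(7)*x/4) + C2*cos(sqrt(7)*x/4))*exp(-x/4) + 2


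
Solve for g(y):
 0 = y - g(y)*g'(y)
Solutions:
 g(y) = -sqrt(C1 + y^2)
 g(y) = sqrt(C1 + y^2)


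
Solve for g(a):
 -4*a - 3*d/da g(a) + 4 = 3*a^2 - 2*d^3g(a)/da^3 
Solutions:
 g(a) = C1 + C2*exp(-sqrt(6)*a/2) + C3*exp(sqrt(6)*a/2) - a^3/3 - 2*a^2/3


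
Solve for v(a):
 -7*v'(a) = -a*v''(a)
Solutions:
 v(a) = C1 + C2*a^8


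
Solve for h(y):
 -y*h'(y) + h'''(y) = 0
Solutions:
 h(y) = C1 + Integral(C2*airyai(y) + C3*airybi(y), y)


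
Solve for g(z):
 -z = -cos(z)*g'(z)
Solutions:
 g(z) = C1 + Integral(z/cos(z), z)


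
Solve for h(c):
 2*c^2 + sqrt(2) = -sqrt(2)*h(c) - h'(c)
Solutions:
 h(c) = C1*exp(-sqrt(2)*c) - sqrt(2)*c^2 + 2*c - sqrt(2) - 1


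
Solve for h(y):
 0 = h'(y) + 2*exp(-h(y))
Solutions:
 h(y) = log(C1 - 2*y)


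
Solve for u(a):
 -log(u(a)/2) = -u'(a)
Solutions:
 Integral(1/(-log(_y) + log(2)), (_y, u(a))) = C1 - a


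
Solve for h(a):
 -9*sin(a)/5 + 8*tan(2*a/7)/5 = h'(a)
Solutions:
 h(a) = C1 - 28*log(cos(2*a/7))/5 + 9*cos(a)/5


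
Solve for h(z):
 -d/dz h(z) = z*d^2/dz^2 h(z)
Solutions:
 h(z) = C1 + C2*log(z)


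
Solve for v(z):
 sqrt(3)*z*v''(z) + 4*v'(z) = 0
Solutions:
 v(z) = C1 + C2*z^(1 - 4*sqrt(3)/3)


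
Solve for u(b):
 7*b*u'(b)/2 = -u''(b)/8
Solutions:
 u(b) = C1 + C2*erf(sqrt(14)*b)


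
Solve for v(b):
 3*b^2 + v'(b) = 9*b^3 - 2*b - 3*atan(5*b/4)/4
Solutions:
 v(b) = C1 + 9*b^4/4 - b^3 - b^2 - 3*b*atan(5*b/4)/4 + 3*log(25*b^2 + 16)/10


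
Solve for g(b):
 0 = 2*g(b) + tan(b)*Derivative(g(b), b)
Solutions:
 g(b) = C1/sin(b)^2


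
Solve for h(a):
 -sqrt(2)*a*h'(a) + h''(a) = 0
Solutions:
 h(a) = C1 + C2*erfi(2^(3/4)*a/2)


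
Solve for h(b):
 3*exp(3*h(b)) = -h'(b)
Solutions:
 h(b) = log((-3^(2/3) - 3*3^(1/6)*I)*(1/(C1 + 3*b))^(1/3)/6)
 h(b) = log((-3^(2/3) + 3*3^(1/6)*I)*(1/(C1 + 3*b))^(1/3)/6)
 h(b) = log(1/(C1 + 9*b))/3


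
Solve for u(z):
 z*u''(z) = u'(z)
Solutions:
 u(z) = C1 + C2*z^2


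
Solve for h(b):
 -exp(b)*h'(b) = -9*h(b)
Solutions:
 h(b) = C1*exp(-9*exp(-b))


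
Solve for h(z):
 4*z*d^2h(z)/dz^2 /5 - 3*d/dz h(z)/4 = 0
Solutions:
 h(z) = C1 + C2*z^(31/16)


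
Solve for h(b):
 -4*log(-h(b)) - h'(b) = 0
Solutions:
 -li(-h(b)) = C1 - 4*b


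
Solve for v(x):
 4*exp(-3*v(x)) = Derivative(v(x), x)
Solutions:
 v(x) = log(C1 + 12*x)/3
 v(x) = log((-3^(1/3) - 3^(5/6)*I)*(C1 + 4*x)^(1/3)/2)
 v(x) = log((-3^(1/3) + 3^(5/6)*I)*(C1 + 4*x)^(1/3)/2)


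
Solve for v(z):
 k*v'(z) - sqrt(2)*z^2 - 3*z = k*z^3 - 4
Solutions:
 v(z) = C1 + z^4/4 + sqrt(2)*z^3/(3*k) + 3*z^2/(2*k) - 4*z/k


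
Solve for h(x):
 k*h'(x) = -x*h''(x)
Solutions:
 h(x) = C1 + x^(1 - re(k))*(C2*sin(log(x)*Abs(im(k))) + C3*cos(log(x)*im(k)))


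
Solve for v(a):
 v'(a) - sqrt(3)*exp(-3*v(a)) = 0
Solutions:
 v(a) = log(C1 + 3*sqrt(3)*a)/3
 v(a) = log((-3^(1/3) - 3^(5/6)*I)*(C1 + sqrt(3)*a)^(1/3)/2)
 v(a) = log((-3^(1/3) + 3^(5/6)*I)*(C1 + sqrt(3)*a)^(1/3)/2)


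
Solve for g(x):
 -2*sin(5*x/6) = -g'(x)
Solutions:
 g(x) = C1 - 12*cos(5*x/6)/5


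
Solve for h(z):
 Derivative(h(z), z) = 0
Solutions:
 h(z) = C1


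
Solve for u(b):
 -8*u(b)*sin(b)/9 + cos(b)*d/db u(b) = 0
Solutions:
 u(b) = C1/cos(b)^(8/9)


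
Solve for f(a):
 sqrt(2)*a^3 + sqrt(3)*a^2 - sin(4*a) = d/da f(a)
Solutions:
 f(a) = C1 + sqrt(2)*a^4/4 + sqrt(3)*a^3/3 + cos(4*a)/4


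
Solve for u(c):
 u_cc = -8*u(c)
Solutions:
 u(c) = C1*sin(2*sqrt(2)*c) + C2*cos(2*sqrt(2)*c)


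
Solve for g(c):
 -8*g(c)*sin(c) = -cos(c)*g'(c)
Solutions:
 g(c) = C1/cos(c)^8


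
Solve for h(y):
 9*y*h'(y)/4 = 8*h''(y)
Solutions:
 h(y) = C1 + C2*erfi(3*y/8)


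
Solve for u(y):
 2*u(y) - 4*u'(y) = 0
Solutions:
 u(y) = C1*exp(y/2)


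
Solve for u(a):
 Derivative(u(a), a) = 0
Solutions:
 u(a) = C1


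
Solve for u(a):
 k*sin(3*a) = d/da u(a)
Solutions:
 u(a) = C1 - k*cos(3*a)/3


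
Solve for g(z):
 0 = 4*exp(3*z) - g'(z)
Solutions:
 g(z) = C1 + 4*exp(3*z)/3


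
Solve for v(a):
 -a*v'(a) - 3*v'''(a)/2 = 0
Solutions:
 v(a) = C1 + Integral(C2*airyai(-2^(1/3)*3^(2/3)*a/3) + C3*airybi(-2^(1/3)*3^(2/3)*a/3), a)


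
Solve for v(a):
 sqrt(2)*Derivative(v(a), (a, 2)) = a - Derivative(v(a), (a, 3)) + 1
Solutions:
 v(a) = C1 + C2*a + C3*exp(-sqrt(2)*a) + sqrt(2)*a^3/12 + a^2*(-1 + sqrt(2))/4


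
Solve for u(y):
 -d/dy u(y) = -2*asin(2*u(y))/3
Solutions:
 Integral(1/asin(2*_y), (_y, u(y))) = C1 + 2*y/3


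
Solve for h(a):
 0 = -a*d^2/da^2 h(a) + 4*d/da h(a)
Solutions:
 h(a) = C1 + C2*a^5


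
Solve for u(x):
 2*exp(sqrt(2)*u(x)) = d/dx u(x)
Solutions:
 u(x) = sqrt(2)*(2*log(-1/(C1 + 2*x)) - log(2))/4


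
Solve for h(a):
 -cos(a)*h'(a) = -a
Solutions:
 h(a) = C1 + Integral(a/cos(a), a)


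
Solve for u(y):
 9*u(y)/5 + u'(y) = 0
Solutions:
 u(y) = C1*exp(-9*y/5)


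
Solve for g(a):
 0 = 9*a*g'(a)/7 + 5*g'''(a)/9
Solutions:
 g(a) = C1 + Integral(C2*airyai(-3*3^(1/3)*35^(2/3)*a/35) + C3*airybi(-3*3^(1/3)*35^(2/3)*a/35), a)


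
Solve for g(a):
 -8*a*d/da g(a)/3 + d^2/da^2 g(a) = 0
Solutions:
 g(a) = C1 + C2*erfi(2*sqrt(3)*a/3)


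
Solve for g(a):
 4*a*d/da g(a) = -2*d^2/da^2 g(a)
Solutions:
 g(a) = C1 + C2*erf(a)


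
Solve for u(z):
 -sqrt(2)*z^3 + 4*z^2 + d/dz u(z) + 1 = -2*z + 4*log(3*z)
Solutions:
 u(z) = C1 + sqrt(2)*z^4/4 - 4*z^3/3 - z^2 + 4*z*log(z) - 5*z + z*log(81)


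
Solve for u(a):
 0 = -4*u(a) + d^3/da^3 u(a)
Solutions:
 u(a) = C3*exp(2^(2/3)*a) + (C1*sin(2^(2/3)*sqrt(3)*a/2) + C2*cos(2^(2/3)*sqrt(3)*a/2))*exp(-2^(2/3)*a/2)


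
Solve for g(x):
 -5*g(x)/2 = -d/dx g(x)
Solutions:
 g(x) = C1*exp(5*x/2)


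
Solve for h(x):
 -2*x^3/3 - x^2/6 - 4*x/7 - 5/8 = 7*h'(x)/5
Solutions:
 h(x) = C1 - 5*x^4/42 - 5*x^3/126 - 10*x^2/49 - 25*x/56


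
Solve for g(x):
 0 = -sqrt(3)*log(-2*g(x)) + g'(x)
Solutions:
 -sqrt(3)*Integral(1/(log(-_y) + log(2)), (_y, g(x)))/3 = C1 - x


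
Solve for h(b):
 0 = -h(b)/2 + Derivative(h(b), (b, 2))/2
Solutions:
 h(b) = C1*exp(-b) + C2*exp(b)


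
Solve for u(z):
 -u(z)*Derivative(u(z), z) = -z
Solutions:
 u(z) = -sqrt(C1 + z^2)
 u(z) = sqrt(C1 + z^2)


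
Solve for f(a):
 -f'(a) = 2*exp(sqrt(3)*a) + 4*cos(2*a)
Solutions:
 f(a) = C1 - 2*sqrt(3)*exp(sqrt(3)*a)/3 - 2*sin(2*a)


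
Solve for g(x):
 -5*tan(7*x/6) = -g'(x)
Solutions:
 g(x) = C1 - 30*log(cos(7*x/6))/7


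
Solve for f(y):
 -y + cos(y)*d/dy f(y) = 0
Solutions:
 f(y) = C1 + Integral(y/cos(y), y)


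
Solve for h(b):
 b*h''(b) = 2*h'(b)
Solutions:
 h(b) = C1 + C2*b^3


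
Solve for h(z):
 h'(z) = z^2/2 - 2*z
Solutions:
 h(z) = C1 + z^3/6 - z^2


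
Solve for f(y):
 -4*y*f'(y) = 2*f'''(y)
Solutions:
 f(y) = C1 + Integral(C2*airyai(-2^(1/3)*y) + C3*airybi(-2^(1/3)*y), y)


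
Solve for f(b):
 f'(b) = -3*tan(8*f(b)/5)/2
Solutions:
 f(b) = -5*asin(C1*exp(-12*b/5))/8 + 5*pi/8
 f(b) = 5*asin(C1*exp(-12*b/5))/8


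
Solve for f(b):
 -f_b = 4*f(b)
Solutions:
 f(b) = C1*exp(-4*b)


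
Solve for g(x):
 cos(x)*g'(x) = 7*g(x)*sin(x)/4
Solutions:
 g(x) = C1/cos(x)^(7/4)


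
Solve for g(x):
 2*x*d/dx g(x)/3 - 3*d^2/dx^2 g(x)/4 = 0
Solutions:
 g(x) = C1 + C2*erfi(2*x/3)


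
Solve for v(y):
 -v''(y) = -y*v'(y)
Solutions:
 v(y) = C1 + C2*erfi(sqrt(2)*y/2)


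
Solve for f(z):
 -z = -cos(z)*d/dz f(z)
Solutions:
 f(z) = C1 + Integral(z/cos(z), z)


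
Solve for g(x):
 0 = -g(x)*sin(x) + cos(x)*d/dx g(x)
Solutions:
 g(x) = C1/cos(x)


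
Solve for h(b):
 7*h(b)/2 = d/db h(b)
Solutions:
 h(b) = C1*exp(7*b/2)


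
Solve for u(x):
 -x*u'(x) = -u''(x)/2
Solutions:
 u(x) = C1 + C2*erfi(x)


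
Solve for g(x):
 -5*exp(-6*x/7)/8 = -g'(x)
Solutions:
 g(x) = C1 - 35*exp(-6*x/7)/48


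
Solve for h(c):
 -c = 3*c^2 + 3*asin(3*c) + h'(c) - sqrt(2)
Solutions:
 h(c) = C1 - c^3 - c^2/2 - 3*c*asin(3*c) + sqrt(2)*c - sqrt(1 - 9*c^2)


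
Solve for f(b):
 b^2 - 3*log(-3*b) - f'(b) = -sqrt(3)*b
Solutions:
 f(b) = C1 + b^3/3 + sqrt(3)*b^2/2 - 3*b*log(-b) + 3*b*(1 - log(3))


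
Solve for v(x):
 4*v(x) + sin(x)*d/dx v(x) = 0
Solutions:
 v(x) = C1*(cos(x)^2 + 2*cos(x) + 1)/(cos(x)^2 - 2*cos(x) + 1)


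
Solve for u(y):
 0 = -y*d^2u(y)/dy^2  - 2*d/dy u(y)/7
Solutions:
 u(y) = C1 + C2*y^(5/7)


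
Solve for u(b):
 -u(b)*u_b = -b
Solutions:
 u(b) = -sqrt(C1 + b^2)
 u(b) = sqrt(C1 + b^2)


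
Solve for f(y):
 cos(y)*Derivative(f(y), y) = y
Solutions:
 f(y) = C1 + Integral(y/cos(y), y)


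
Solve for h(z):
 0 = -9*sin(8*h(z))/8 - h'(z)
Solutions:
 h(z) = -acos((-C1 - exp(18*z))/(C1 - exp(18*z)))/8 + pi/4
 h(z) = acos((-C1 - exp(18*z))/(C1 - exp(18*z)))/8


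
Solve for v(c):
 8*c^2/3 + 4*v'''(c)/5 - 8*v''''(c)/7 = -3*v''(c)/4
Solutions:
 v(c) = C1 + C2*c + C3*exp(c*(14 - sqrt(1246))/40) + C4*exp(c*(14 + sqrt(1246))/40) - 8*c^4/27 + 512*c^3/405 - 134144*c^2/14175


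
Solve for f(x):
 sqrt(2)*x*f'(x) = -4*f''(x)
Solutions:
 f(x) = C1 + C2*erf(2^(3/4)*x/4)


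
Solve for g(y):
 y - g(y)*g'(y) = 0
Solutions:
 g(y) = -sqrt(C1 + y^2)
 g(y) = sqrt(C1 + y^2)


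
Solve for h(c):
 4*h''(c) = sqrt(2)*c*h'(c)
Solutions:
 h(c) = C1 + C2*erfi(2^(3/4)*c/4)


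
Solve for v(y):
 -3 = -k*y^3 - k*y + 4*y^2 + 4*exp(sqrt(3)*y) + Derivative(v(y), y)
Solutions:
 v(y) = C1 + k*y^4/4 + k*y^2/2 - 4*y^3/3 - 3*y - 4*sqrt(3)*exp(sqrt(3)*y)/3


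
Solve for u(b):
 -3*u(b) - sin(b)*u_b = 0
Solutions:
 u(b) = C1*(cos(b) + 1)^(3/2)/(cos(b) - 1)^(3/2)


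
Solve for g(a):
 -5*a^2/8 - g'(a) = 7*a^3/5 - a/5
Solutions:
 g(a) = C1 - 7*a^4/20 - 5*a^3/24 + a^2/10


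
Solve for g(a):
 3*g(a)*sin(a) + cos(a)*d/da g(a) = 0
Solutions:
 g(a) = C1*cos(a)^3


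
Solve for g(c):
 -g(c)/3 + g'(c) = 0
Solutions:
 g(c) = C1*exp(c/3)


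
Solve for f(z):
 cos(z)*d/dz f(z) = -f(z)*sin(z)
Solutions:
 f(z) = C1*cos(z)


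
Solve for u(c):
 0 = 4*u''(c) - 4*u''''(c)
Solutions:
 u(c) = C1 + C2*c + C3*exp(-c) + C4*exp(c)


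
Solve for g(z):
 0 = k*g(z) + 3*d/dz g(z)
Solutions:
 g(z) = C1*exp(-k*z/3)


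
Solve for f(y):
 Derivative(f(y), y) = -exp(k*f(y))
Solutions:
 f(y) = Piecewise((log(1/(C1*k + k*y))/k, Ne(k, 0)), (nan, True))
 f(y) = Piecewise((C1 - y, Eq(k, 0)), (nan, True))


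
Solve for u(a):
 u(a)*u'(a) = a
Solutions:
 u(a) = -sqrt(C1 + a^2)
 u(a) = sqrt(C1 + a^2)


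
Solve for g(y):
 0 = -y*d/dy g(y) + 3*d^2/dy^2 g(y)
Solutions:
 g(y) = C1 + C2*erfi(sqrt(6)*y/6)


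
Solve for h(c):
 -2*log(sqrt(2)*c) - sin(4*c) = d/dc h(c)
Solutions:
 h(c) = C1 - 2*c*log(c) - c*log(2) + 2*c + cos(4*c)/4


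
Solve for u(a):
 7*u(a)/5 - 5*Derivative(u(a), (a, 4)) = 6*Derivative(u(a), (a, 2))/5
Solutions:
 u(a) = C1*exp(-a*sqrt(-3 + 2*sqrt(46))/5) + C2*exp(a*sqrt(-3 + 2*sqrt(46))/5) + C3*sin(a*sqrt(3 + 2*sqrt(46))/5) + C4*cos(a*sqrt(3 + 2*sqrt(46))/5)


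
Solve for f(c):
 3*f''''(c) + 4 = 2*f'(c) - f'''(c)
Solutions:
 f(c) = C1 + C2*exp(-c*((9*sqrt(723) + 242)^(-1/3) + 2 + (9*sqrt(723) + 242)^(1/3))/18)*sin(sqrt(3)*c*(-(9*sqrt(723) + 242)^(1/3) + (9*sqrt(723) + 242)^(-1/3))/18) + C3*exp(-c*((9*sqrt(723) + 242)^(-1/3) + 2 + (9*sqrt(723) + 242)^(1/3))/18)*cos(sqrt(3)*c*(-(9*sqrt(723) + 242)^(1/3) + (9*sqrt(723) + 242)^(-1/3))/18) + C4*exp(c*(-1 + (9*sqrt(723) + 242)^(-1/3) + (9*sqrt(723) + 242)^(1/3))/9) + 2*c


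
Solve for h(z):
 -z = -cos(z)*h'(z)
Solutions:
 h(z) = C1 + Integral(z/cos(z), z)


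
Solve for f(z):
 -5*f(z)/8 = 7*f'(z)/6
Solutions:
 f(z) = C1*exp(-15*z/28)


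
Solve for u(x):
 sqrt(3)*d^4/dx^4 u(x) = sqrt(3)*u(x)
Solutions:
 u(x) = C1*exp(-x) + C2*exp(x) + C3*sin(x) + C4*cos(x)


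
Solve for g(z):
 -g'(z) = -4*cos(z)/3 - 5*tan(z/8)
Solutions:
 g(z) = C1 - 40*log(cos(z/8)) + 4*sin(z)/3


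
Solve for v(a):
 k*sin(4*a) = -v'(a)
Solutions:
 v(a) = C1 + k*cos(4*a)/4


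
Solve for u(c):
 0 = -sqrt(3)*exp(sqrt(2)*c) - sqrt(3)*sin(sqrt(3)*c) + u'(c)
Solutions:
 u(c) = C1 + sqrt(6)*exp(sqrt(2)*c)/2 - cos(sqrt(3)*c)


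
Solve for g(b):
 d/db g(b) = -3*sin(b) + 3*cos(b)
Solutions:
 g(b) = C1 + 3*sqrt(2)*sin(b + pi/4)


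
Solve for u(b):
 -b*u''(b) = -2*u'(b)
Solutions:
 u(b) = C1 + C2*b^3


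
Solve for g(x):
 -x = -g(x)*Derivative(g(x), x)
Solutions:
 g(x) = -sqrt(C1 + x^2)
 g(x) = sqrt(C1 + x^2)


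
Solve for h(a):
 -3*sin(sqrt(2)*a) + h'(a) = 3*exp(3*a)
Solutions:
 h(a) = C1 + exp(3*a) - 3*sqrt(2)*cos(sqrt(2)*a)/2


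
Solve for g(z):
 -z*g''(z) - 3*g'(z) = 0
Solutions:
 g(z) = C1 + C2/z^2


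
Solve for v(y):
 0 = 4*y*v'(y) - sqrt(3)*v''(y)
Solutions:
 v(y) = C1 + C2*erfi(sqrt(2)*3^(3/4)*y/3)


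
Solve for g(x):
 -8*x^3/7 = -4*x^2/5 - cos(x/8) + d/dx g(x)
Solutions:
 g(x) = C1 - 2*x^4/7 + 4*x^3/15 + 8*sin(x/8)


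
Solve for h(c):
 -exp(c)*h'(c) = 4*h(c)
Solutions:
 h(c) = C1*exp(4*exp(-c))


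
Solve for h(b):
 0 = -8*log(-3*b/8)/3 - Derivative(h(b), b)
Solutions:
 h(b) = C1 - 8*b*log(-b)/3 + b*(-8*log(3)/3 + 8/3 + 8*log(2))


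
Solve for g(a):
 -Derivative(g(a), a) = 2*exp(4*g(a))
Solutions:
 g(a) = log(-I*(1/(C1 + 8*a))^(1/4))
 g(a) = log(I*(1/(C1 + 8*a))^(1/4))
 g(a) = log(-(1/(C1 + 8*a))^(1/4))
 g(a) = log(1/(C1 + 8*a))/4


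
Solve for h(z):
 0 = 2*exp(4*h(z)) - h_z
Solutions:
 h(z) = log(-(-1/(C1 + 8*z))^(1/4))
 h(z) = log(-1/(C1 + 8*z))/4
 h(z) = log(-I*(-1/(C1 + 8*z))^(1/4))
 h(z) = log(I*(-1/(C1 + 8*z))^(1/4))


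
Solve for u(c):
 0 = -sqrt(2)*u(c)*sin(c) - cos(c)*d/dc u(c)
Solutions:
 u(c) = C1*cos(c)^(sqrt(2))


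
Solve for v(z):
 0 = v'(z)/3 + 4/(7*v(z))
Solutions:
 v(z) = -sqrt(C1 - 168*z)/7
 v(z) = sqrt(C1 - 168*z)/7


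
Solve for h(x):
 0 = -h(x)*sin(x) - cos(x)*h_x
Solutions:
 h(x) = C1*cos(x)


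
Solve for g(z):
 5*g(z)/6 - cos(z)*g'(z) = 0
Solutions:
 g(z) = C1*(sin(z) + 1)^(5/12)/(sin(z) - 1)^(5/12)


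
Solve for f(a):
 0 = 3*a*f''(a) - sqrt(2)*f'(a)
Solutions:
 f(a) = C1 + C2*a^(sqrt(2)/3 + 1)


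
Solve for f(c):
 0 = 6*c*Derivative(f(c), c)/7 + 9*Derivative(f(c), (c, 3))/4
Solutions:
 f(c) = C1 + Integral(C2*airyai(-2*21^(2/3)*c/21) + C3*airybi(-2*21^(2/3)*c/21), c)


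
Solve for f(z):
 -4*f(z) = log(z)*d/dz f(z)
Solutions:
 f(z) = C1*exp(-4*li(z))


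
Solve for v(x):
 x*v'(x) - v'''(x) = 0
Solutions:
 v(x) = C1 + Integral(C2*airyai(x) + C3*airybi(x), x)


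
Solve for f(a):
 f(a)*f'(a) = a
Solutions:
 f(a) = -sqrt(C1 + a^2)
 f(a) = sqrt(C1 + a^2)


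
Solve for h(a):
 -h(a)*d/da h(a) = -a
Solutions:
 h(a) = -sqrt(C1 + a^2)
 h(a) = sqrt(C1 + a^2)


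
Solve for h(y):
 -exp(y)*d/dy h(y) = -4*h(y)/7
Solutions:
 h(y) = C1*exp(-4*exp(-y)/7)


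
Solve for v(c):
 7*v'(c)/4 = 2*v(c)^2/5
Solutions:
 v(c) = -35/(C1 + 8*c)


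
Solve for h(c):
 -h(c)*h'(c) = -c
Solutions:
 h(c) = -sqrt(C1 + c^2)
 h(c) = sqrt(C1 + c^2)


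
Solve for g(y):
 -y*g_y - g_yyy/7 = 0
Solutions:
 g(y) = C1 + Integral(C2*airyai(-7^(1/3)*y) + C3*airybi(-7^(1/3)*y), y)


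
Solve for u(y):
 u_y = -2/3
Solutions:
 u(y) = C1 - 2*y/3


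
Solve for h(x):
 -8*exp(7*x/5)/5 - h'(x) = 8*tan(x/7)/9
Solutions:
 h(x) = C1 - 8*exp(7*x/5)/7 + 56*log(cos(x/7))/9


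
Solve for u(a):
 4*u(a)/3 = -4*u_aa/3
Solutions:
 u(a) = C1*sin(a) + C2*cos(a)


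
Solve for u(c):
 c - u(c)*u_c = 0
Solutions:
 u(c) = -sqrt(C1 + c^2)
 u(c) = sqrt(C1 + c^2)


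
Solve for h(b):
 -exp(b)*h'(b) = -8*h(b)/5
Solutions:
 h(b) = C1*exp(-8*exp(-b)/5)


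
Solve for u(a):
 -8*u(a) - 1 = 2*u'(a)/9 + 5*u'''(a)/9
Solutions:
 u(a) = C1*exp(-30^(1/3)*a*(-(810 + sqrt(656130))^(1/3) + 30^(1/3)/(810 + sqrt(656130))^(1/3))/30)*sin(10^(1/3)*3^(1/6)*a*(3*10^(1/3)/(810 + sqrt(656130))^(1/3) + 3^(2/3)*(810 + sqrt(656130))^(1/3))/30) + C2*exp(-30^(1/3)*a*(-(810 + sqrt(656130))^(1/3) + 30^(1/3)/(810 + sqrt(656130))^(1/3))/30)*cos(10^(1/3)*3^(1/6)*a*(3*10^(1/3)/(810 + sqrt(656130))^(1/3) + 3^(2/3)*(810 + sqrt(656130))^(1/3))/30) + C3*exp(30^(1/3)*a*(-(810 + sqrt(656130))^(1/3) + 30^(1/3)/(810 + sqrt(656130))^(1/3))/15) - 1/8


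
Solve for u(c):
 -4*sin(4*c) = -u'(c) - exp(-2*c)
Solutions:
 u(c) = C1 - cos(4*c) + exp(-2*c)/2


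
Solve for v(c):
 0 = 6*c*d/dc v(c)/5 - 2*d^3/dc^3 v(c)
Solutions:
 v(c) = C1 + Integral(C2*airyai(3^(1/3)*5^(2/3)*c/5) + C3*airybi(3^(1/3)*5^(2/3)*c/5), c)


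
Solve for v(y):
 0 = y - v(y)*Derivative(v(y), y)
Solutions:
 v(y) = -sqrt(C1 + y^2)
 v(y) = sqrt(C1 + y^2)


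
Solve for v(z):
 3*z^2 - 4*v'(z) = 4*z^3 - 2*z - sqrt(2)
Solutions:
 v(z) = C1 - z^4/4 + z^3/4 + z^2/4 + sqrt(2)*z/4


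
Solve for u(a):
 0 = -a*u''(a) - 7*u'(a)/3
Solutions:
 u(a) = C1 + C2/a^(4/3)


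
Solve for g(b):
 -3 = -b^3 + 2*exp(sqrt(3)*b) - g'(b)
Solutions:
 g(b) = C1 - b^4/4 + 3*b + 2*sqrt(3)*exp(sqrt(3)*b)/3


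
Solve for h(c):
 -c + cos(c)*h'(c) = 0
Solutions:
 h(c) = C1 + Integral(c/cos(c), c)


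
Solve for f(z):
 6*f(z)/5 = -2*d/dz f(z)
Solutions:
 f(z) = C1*exp(-3*z/5)


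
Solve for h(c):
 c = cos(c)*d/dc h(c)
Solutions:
 h(c) = C1 + Integral(c/cos(c), c)


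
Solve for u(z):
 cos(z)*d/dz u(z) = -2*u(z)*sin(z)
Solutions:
 u(z) = C1*cos(z)^2


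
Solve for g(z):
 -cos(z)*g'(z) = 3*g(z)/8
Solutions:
 g(z) = C1*(sin(z) - 1)^(3/16)/(sin(z) + 1)^(3/16)


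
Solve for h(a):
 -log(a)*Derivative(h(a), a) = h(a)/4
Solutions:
 h(a) = C1*exp(-li(a)/4)


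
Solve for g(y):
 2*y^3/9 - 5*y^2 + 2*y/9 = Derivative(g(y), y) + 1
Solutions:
 g(y) = C1 + y^4/18 - 5*y^3/3 + y^2/9 - y


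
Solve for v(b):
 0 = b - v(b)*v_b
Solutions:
 v(b) = -sqrt(C1 + b^2)
 v(b) = sqrt(C1 + b^2)


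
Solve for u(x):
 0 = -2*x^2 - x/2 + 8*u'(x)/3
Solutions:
 u(x) = C1 + x^3/4 + 3*x^2/32


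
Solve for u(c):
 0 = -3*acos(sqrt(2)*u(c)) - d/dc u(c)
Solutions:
 Integral(1/acos(sqrt(2)*_y), (_y, u(c))) = C1 - 3*c


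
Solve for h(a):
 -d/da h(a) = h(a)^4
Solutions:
 h(a) = (-3^(2/3) - 3*3^(1/6)*I)*(1/(C1 + a))^(1/3)/6
 h(a) = (-3^(2/3) + 3*3^(1/6)*I)*(1/(C1 + a))^(1/3)/6
 h(a) = (1/(C1 + 3*a))^(1/3)


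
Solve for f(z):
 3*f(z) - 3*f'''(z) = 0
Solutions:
 f(z) = C3*exp(z) + (C1*sin(sqrt(3)*z/2) + C2*cos(sqrt(3)*z/2))*exp(-z/2)


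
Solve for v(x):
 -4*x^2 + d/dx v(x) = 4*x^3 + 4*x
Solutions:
 v(x) = C1 + x^4 + 4*x^3/3 + 2*x^2


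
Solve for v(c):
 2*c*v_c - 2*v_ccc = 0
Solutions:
 v(c) = C1 + Integral(C2*airyai(c) + C3*airybi(c), c)


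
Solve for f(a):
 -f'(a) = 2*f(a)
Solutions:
 f(a) = C1*exp(-2*a)


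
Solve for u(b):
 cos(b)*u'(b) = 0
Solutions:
 u(b) = C1


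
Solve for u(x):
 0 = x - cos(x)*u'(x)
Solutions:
 u(x) = C1 + Integral(x/cos(x), x)


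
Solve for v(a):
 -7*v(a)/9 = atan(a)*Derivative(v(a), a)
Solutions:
 v(a) = C1*exp(-7*Integral(1/atan(a), a)/9)


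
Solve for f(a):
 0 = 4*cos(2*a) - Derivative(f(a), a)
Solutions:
 f(a) = C1 + 2*sin(2*a)


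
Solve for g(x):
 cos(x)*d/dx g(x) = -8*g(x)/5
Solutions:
 g(x) = C1*(sin(x) - 1)^(4/5)/(sin(x) + 1)^(4/5)


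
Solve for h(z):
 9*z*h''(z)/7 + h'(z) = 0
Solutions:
 h(z) = C1 + C2*z^(2/9)


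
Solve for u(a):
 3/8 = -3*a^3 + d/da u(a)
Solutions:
 u(a) = C1 + 3*a^4/4 + 3*a/8


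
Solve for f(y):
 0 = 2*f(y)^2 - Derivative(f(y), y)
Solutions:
 f(y) = -1/(C1 + 2*y)


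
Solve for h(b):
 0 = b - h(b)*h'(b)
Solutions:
 h(b) = -sqrt(C1 + b^2)
 h(b) = sqrt(C1 + b^2)


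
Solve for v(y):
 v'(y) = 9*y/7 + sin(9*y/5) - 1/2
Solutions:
 v(y) = C1 + 9*y^2/14 - y/2 - 5*cos(9*y/5)/9


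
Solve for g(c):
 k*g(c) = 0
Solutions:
 g(c) = 0


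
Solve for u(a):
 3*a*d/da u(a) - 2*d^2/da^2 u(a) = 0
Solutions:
 u(a) = C1 + C2*erfi(sqrt(3)*a/2)


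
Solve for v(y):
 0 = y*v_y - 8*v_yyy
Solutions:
 v(y) = C1 + Integral(C2*airyai(y/2) + C3*airybi(y/2), y)


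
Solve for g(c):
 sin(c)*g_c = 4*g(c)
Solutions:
 g(c) = C1*(cos(c)^2 - 2*cos(c) + 1)/(cos(c)^2 + 2*cos(c) + 1)


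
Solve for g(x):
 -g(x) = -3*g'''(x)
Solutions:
 g(x) = C3*exp(3^(2/3)*x/3) + (C1*sin(3^(1/6)*x/2) + C2*cos(3^(1/6)*x/2))*exp(-3^(2/3)*x/6)


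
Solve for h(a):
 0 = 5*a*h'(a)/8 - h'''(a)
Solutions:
 h(a) = C1 + Integral(C2*airyai(5^(1/3)*a/2) + C3*airybi(5^(1/3)*a/2), a)


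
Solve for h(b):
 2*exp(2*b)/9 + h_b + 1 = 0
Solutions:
 h(b) = C1 - b - exp(2*b)/9


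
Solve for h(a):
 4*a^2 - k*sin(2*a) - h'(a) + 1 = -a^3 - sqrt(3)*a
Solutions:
 h(a) = C1 + a^4/4 + 4*a^3/3 + sqrt(3)*a^2/2 + a + k*cos(2*a)/2


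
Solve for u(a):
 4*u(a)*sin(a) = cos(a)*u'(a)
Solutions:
 u(a) = C1/cos(a)^4


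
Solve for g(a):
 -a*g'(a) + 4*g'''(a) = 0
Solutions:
 g(a) = C1 + Integral(C2*airyai(2^(1/3)*a/2) + C3*airybi(2^(1/3)*a/2), a)


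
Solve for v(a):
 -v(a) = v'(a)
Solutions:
 v(a) = C1*exp(-a)


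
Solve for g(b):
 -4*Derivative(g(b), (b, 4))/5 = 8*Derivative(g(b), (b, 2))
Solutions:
 g(b) = C1 + C2*b + C3*sin(sqrt(10)*b) + C4*cos(sqrt(10)*b)


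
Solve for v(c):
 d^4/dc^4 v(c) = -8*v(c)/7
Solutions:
 v(c) = (C1*sin(2^(1/4)*7^(3/4)*c/7) + C2*cos(2^(1/4)*7^(3/4)*c/7))*exp(-2^(1/4)*7^(3/4)*c/7) + (C3*sin(2^(1/4)*7^(3/4)*c/7) + C4*cos(2^(1/4)*7^(3/4)*c/7))*exp(2^(1/4)*7^(3/4)*c/7)


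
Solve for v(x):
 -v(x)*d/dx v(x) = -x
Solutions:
 v(x) = -sqrt(C1 + x^2)
 v(x) = sqrt(C1 + x^2)


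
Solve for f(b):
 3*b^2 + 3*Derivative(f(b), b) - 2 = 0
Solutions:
 f(b) = C1 - b^3/3 + 2*b/3


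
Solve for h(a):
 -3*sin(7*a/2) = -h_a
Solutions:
 h(a) = C1 - 6*cos(7*a/2)/7


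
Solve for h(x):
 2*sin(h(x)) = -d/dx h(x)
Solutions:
 h(x) = -acos((-C1 - exp(4*x))/(C1 - exp(4*x))) + 2*pi
 h(x) = acos((-C1 - exp(4*x))/(C1 - exp(4*x)))


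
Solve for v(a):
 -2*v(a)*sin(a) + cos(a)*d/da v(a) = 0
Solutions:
 v(a) = C1/cos(a)^2


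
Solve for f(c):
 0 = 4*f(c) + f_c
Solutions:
 f(c) = C1*exp(-4*c)


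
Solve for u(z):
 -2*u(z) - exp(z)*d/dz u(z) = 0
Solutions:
 u(z) = C1*exp(2*exp(-z))


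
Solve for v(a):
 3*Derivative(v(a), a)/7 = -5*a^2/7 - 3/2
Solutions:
 v(a) = C1 - 5*a^3/9 - 7*a/2


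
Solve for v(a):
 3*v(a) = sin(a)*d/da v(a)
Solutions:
 v(a) = C1*(cos(a) - 1)^(3/2)/(cos(a) + 1)^(3/2)


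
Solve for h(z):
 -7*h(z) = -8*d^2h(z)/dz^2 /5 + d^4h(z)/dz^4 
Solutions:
 h(z) = (C1*sin(7^(1/4)*z*sin(atan(sqrt(159)/4)/2)) + C2*cos(7^(1/4)*z*sin(atan(sqrt(159)/4)/2)))*exp(-7^(1/4)*z*cos(atan(sqrt(159)/4)/2)) + (C3*sin(7^(1/4)*z*sin(atan(sqrt(159)/4)/2)) + C4*cos(7^(1/4)*z*sin(atan(sqrt(159)/4)/2)))*exp(7^(1/4)*z*cos(atan(sqrt(159)/4)/2))


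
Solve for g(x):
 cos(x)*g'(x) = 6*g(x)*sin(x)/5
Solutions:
 g(x) = C1/cos(x)^(6/5)


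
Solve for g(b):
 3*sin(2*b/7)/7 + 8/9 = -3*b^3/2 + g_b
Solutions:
 g(b) = C1 + 3*b^4/8 + 8*b/9 - 3*cos(2*b/7)/2


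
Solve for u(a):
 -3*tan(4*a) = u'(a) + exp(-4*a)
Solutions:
 u(a) = C1 - 3*log(tan(4*a)^2 + 1)/8 + exp(-4*a)/4


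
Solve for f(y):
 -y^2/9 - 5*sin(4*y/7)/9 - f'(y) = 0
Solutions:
 f(y) = C1 - y^3/27 + 35*cos(4*y/7)/36


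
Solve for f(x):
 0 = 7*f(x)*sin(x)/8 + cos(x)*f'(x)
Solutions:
 f(x) = C1*cos(x)^(7/8)


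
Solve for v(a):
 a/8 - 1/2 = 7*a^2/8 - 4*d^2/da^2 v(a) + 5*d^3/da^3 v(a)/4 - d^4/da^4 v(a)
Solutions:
 v(a) = C1 + C2*a + 7*a^4/384 + 9*a^3/512 + 199*a^2/8192 + (C3*sin(sqrt(231)*a/8) + C4*cos(sqrt(231)*a/8))*exp(5*a/8)


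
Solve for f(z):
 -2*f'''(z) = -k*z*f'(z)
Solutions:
 f(z) = C1 + Integral(C2*airyai(2^(2/3)*k^(1/3)*z/2) + C3*airybi(2^(2/3)*k^(1/3)*z/2), z)


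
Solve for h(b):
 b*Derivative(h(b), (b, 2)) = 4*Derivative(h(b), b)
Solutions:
 h(b) = C1 + C2*b^5


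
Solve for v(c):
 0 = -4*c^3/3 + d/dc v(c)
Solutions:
 v(c) = C1 + c^4/3


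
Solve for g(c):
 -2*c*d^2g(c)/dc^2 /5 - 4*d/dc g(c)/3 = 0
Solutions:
 g(c) = C1 + C2/c^(7/3)


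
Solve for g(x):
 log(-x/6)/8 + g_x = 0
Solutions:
 g(x) = C1 - x*log(-x)/8 + x*(1 + log(6))/8


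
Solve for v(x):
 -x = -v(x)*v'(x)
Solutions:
 v(x) = -sqrt(C1 + x^2)
 v(x) = sqrt(C1 + x^2)


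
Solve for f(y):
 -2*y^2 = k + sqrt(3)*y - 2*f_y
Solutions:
 f(y) = C1 + k*y/2 + y^3/3 + sqrt(3)*y^2/4


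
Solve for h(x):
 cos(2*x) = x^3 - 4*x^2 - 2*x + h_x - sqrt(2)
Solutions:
 h(x) = C1 - x^4/4 + 4*x^3/3 + x^2 + sqrt(2)*x + sin(2*x)/2


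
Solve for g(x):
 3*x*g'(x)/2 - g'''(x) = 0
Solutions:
 g(x) = C1 + Integral(C2*airyai(2^(2/3)*3^(1/3)*x/2) + C3*airybi(2^(2/3)*3^(1/3)*x/2), x)


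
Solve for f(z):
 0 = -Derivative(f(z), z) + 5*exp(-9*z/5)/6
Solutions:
 f(z) = C1 - 25*exp(-9*z/5)/54


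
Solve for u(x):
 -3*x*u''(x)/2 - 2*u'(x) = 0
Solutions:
 u(x) = C1 + C2/x^(1/3)


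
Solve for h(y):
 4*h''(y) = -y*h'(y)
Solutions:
 h(y) = C1 + C2*erf(sqrt(2)*y/4)


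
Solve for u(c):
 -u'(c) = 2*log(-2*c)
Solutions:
 u(c) = C1 - 2*c*log(-c) + 2*c*(1 - log(2))


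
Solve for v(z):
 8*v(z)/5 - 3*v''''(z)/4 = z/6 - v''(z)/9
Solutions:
 v(z) = C1*exp(-sqrt(30)*z*sqrt(5 + sqrt(9745))/45) + C2*exp(sqrt(30)*z*sqrt(5 + sqrt(9745))/45) + C3*sin(sqrt(30)*z*sqrt(-5 + sqrt(9745))/45) + C4*cos(sqrt(30)*z*sqrt(-5 + sqrt(9745))/45) + 5*z/48


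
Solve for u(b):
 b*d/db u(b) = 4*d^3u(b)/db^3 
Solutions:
 u(b) = C1 + Integral(C2*airyai(2^(1/3)*b/2) + C3*airybi(2^(1/3)*b/2), b)


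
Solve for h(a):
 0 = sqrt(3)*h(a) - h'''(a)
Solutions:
 h(a) = C3*exp(3^(1/6)*a) + (C1*sin(3^(2/3)*a/2) + C2*cos(3^(2/3)*a/2))*exp(-3^(1/6)*a/2)


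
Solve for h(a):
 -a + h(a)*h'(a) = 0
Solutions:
 h(a) = -sqrt(C1 + a^2)
 h(a) = sqrt(C1 + a^2)


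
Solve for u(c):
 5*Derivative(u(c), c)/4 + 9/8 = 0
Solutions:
 u(c) = C1 - 9*c/10


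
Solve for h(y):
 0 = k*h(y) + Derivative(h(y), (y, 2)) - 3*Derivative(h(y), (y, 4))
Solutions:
 h(y) = C1*exp(-sqrt(6)*y*sqrt(1 - sqrt(12*k + 1))/6) + C2*exp(sqrt(6)*y*sqrt(1 - sqrt(12*k + 1))/6) + C3*exp(-sqrt(6)*y*sqrt(sqrt(12*k + 1) + 1)/6) + C4*exp(sqrt(6)*y*sqrt(sqrt(12*k + 1) + 1)/6)


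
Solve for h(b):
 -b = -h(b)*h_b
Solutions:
 h(b) = -sqrt(C1 + b^2)
 h(b) = sqrt(C1 + b^2)


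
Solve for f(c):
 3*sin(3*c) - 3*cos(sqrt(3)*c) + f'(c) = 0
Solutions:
 f(c) = C1 + sqrt(3)*sin(sqrt(3)*c) + cos(3*c)


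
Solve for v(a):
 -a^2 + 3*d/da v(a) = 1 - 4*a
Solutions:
 v(a) = C1 + a^3/9 - 2*a^2/3 + a/3


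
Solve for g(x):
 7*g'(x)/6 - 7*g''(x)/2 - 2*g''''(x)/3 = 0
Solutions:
 g(x) = C1 + C2*exp(7^(1/3)*x*(-(1 + 2*sqrt(2))^(1/3) + 7^(1/3)/(1 + 2*sqrt(2))^(1/3))/4)*sin(sqrt(3)*7^(1/3)*x*(7^(1/3)/(1 + 2*sqrt(2))^(1/3) + (1 + 2*sqrt(2))^(1/3))/4) + C3*exp(7^(1/3)*x*(-(1 + 2*sqrt(2))^(1/3) + 7^(1/3)/(1 + 2*sqrt(2))^(1/3))/4)*cos(sqrt(3)*7^(1/3)*x*(7^(1/3)/(1 + 2*sqrt(2))^(1/3) + (1 + 2*sqrt(2))^(1/3))/4) + C4*exp(-7^(1/3)*x*(-(1 + 2*sqrt(2))^(1/3) + 7^(1/3)/(1 + 2*sqrt(2))^(1/3))/2)


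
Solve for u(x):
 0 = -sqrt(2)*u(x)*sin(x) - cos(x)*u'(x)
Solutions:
 u(x) = C1*cos(x)^(sqrt(2))


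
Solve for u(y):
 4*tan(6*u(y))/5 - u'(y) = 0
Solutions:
 u(y) = -asin(C1*exp(24*y/5))/6 + pi/6
 u(y) = asin(C1*exp(24*y/5))/6


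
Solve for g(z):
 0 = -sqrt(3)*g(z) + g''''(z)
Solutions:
 g(z) = C1*exp(-3^(1/8)*z) + C2*exp(3^(1/8)*z) + C3*sin(3^(1/8)*z) + C4*cos(3^(1/8)*z)


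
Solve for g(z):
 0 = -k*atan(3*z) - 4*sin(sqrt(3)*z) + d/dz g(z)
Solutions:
 g(z) = C1 + k*(z*atan(3*z) - log(9*z^2 + 1)/6) - 4*sqrt(3)*cos(sqrt(3)*z)/3
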